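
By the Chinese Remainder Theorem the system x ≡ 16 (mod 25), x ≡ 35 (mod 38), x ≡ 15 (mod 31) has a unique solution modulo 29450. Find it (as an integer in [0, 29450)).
The moduli 25, 38, 31 are pairwise coprime, so by the CRT there is a unique solution mod 25·38·31 = 29450.
Solve by successive substitution. Start with x ≡ 16 (mod 25).
  Combine with x ≡ 35 (mod 38): write x = 16 + 25·t and require 16 + 25·t ≡ 35 (mod 38), i.e. 25·t ≡ 35 − 16 ≡ 19 (mod 38). Since 25^(−1) ≡ 35 (mod 38), t ≡ 35·19 ≡ 19 (mod 38). So x ≡ 16 + 25·19 = 491 (mod 950).
  Combine with x ≡ 15 (mod 31): write x = 491 + 950·t and require 491 + 950·t ≡ 15 (mod 31), i.e. 950·t ≡ 15 − 491 ≡ 20 (mod 31). Since 950^(−1) ≡ 14 (mod 31) (950 ≡ 20 (mod 31)), t ≡ 14·20 ≡ 1 (mod 31). So x ≡ 491 + 950·1 = 1441 (mod 29450).
Unique solution in [0, 29450): x = 1441.

Final answer: x ≡ 1441 (mod 29450); the representative in [0, 29450) is 1441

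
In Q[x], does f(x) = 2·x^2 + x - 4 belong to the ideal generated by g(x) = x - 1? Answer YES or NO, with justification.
In Q[x] the ideal (g) consists of all multiples of g, so f ∈ (g) iff g | f, i.e. iff the remainder of f on division by g is 0. Divide f by g (g is monic, so eliminate the leading term of the running remainder at each step):
  leading term 2·x^2: subtract (2·x)·g(x) = 2·x^2 - 2·x, leaving 3·x - 4
  leading term 3·x: subtract (3)·g(x) = 3·x - 3, leaving -1
The remainder r(x) = -1 ≠ 0 (and deg r < deg g), so g ∤ f, i.e. f ∉ (g).

Final answer: NO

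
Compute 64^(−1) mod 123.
64^(−1) ≡ 25 (mod 123)

Apply the extended Euclidean algorithm to (123, 64), tracking rows (r, s, t) with s·123 + t·64 = r. Each division r_prev = q·r_cur + r_new produces the new row as (previous row) − q·(current row):
  row A: (123, 1, 0)   [1·123 + 0·64 = 123]
  row B: (64, 0, 1)   [0·123 + 1·64 = 64]
  123 = 1·64 + 59   → row C = row A − 1·row B = (59, 1, −1)   [check: 1·123 − 1·64 = 59]
  64 = 1·59 + 5   → row D = row B − 1·row C = (5, −1, 2)   [check: −1·123 + 2·64 = 5]
  59 = 11·5 + 4   → row E = row C − 11·row D = (4, 12, −23)   [check: 12·123 − 23·64 = 4]
  5 = 1·4 + 1   → row F = row D − 1·row E = (1, −13, 25)   [check: −13·123 + 25·64 = 1]
  4 = 4·1 + 0   → remainder 0, stop. gcd = 1 (last nonzero row F).
The gcd is 1, so 64 is invertible mod 123. The last nonzero row gives −13·123 + 25·64 = 1, so t = 25. So 64^(−1) ≡ 25 (mod 123). Verify: 64 · 25 = 1600 ≡ 1 (mod 123). ✓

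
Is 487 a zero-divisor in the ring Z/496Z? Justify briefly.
NO

gcd(487, 496) = 1, so 487 is a unit in Z/496Z (it has a multiplicative inverse). A unit cannot be a zero-divisor: if 487·b ≡ 0 then multiplying both sides by 487^(−1) gives b ≡ 0. So 487 is not a zero-divisor.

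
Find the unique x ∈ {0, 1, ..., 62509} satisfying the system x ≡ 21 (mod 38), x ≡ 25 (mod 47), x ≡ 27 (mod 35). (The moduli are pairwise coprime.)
The moduli 38, 47, 35 are pairwise coprime, so by the CRT there is a unique solution mod 38·47·35 = 62510.
Solve by successive substitution. Start with x ≡ 21 (mod 38).
  Combine with x ≡ 25 (mod 47): write x = 21 + 38·t and require 21 + 38·t ≡ 25 (mod 47), i.e. 38·t ≡ 25 − 21 ≡ 4 (mod 47). Since 38^(−1) ≡ 26 (mod 47), t ≡ 26·4 ≡ 10 (mod 47). So x ≡ 21 + 38·10 = 401 (mod 1786).
  Combine with x ≡ 27 (mod 35): write x = 401 + 1786·t and require 401 + 1786·t ≡ 27 (mod 35), i.e. 1786·t ≡ 27 − 401 ≡ 11 (mod 35). Since 1786^(−1) ≡ 1 (mod 35) (1786 ≡ 1 (mod 35)), t ≡ 1·11 ≡ 11 (mod 35). So x ≡ 401 + 1786·11 = 20047 (mod 62510).
Unique solution in [0, 62510): x = 20047.

Final answer: x ≡ 20047 (mod 62510); the representative in [0, 62510) is 20047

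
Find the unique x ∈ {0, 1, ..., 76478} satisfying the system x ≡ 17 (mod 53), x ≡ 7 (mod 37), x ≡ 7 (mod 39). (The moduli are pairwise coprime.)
The moduli 53, 37, 39 are pairwise coprime, so by the CRT there is a unique solution mod 53·37·39 = 76479.
Solve by successive substitution. Start with x ≡ 17 (mod 53).
  Combine with x ≡ 7 (mod 37): write x = 17 + 53·t and require 17 + 53·t ≡ 7 (mod 37), i.e. 53·t ≡ 7 − 17 ≡ 27 (mod 37). Since 53^(−1) ≡ 7 (mod 37) (53 ≡ 16 (mod 37)), t ≡ 7·27 ≡ 4 (mod 37). So x ≡ 17 + 53·4 = 229 (mod 1961).
  Combine with x ≡ 7 (mod 39): write x = 229 + 1961·t and require 229 + 1961·t ≡ 7 (mod 39), i.e. 1961·t ≡ 7 − 229 ≡ 12 (mod 39). Since 1961^(−1) ≡ 32 (mod 39) (1961 ≡ 11 (mod 39)), t ≡ 32·12 ≡ 33 (mod 39). So x ≡ 229 + 1961·33 = 64942 (mod 76479).
Unique solution in [0, 76479): x = 64942.

Final answer: x ≡ 64942 (mod 76479); the representative in [0, 76479) is 64942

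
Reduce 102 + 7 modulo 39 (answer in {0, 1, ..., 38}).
Reduce the summands first: 102 ≡ 24 (mod 39), so 102 + 7 ≡ 24 + 7 (mod 39). 24 + 7 = 31; 31 = 0·39 + 31, so (102 + 7) mod 39 = 31.

Final answer: 31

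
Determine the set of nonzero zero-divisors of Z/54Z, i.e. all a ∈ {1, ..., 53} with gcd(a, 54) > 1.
nonzero zero-divisors of Z/54Z = {2, 3, 4, 6, 8, 9, 10, 12, 14, 15, 16, 18, 20, 21, 22, 24, 26, 27, 28, 30, 32, 33, 34, 36, 38, 39, 40, 42, 44, 45, 46, 48, 50, 51, 52}

An element a ∈ Z/54Z (with a ≠ 0) is a zero-divisor iff gcd(a, 54) > 1 (because a is a unit precisely when gcd(a, n) = 1, and in Z/nZ every nonzero, non-unit element is a zero-divisor). Scan a = 1, ..., 53 and keep those with gcd(a, 54) > 1:
  gcd(2, 54) = 2, gcd(3, 54) = 3, gcd(4, 54) = 2, gcd(6, 54) = 6, gcd(8, 54) = 2, gcd(9, 54) = 9, gcd(10, 54) = 2, gcd(12, 54) = 6, gcd(14, 54) = 2, gcd(15, 54) = 3, gcd(16, 54) = 2, gcd(18, 54) = 18, gcd(20, 54) = 2, gcd(21, 54) = 3, gcd(22, 54) = 2, gcd(24, 54) = 6, gcd(26, 54) = 2, gcd(27, 54) = 27, gcd(28, 54) = 2, gcd(30, 54) = 6, gcd(32, 54) = 2, gcd(33, 54) = 3, gcd(34, 54) = 2, gcd(36, 54) = 18, gcd(38, 54) = 2, gcd(39, 54) = 3, gcd(40, 54) = 2, gcd(42, 54) = 6, gcd(44, 54) = 2, gcd(45, 54) = 9, gcd(46, 54) = 2, gcd(48, 54) = 6, gcd(50, 54) = 2, gcd(51, 54) = 3, gcd(52, 54) = 2.
All other a ∈ {1, ..., 53} have gcd(a, 54) = 1 and are units. So the nonzero zero-divisors are exactly the 35 values of a appearing in this scan.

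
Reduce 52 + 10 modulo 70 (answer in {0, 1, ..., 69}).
Both summands are already reduced mod 70. 52 + 10 = 62; 62 = 0·70 + 62, so (52 + 10) mod 70 = 62.

Final answer: 62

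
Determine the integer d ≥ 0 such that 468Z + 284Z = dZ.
(468, 284) = (4); d = 4

In the PID Z, (a, b) is generated by gcd(a, b). Compute gcd(468, 284) with the extended Euclidean algorithm, tracking rows (r, s, t) with s·468 + t·284 = r:
  row A: (468, 1, 0)   [1·468 + 0·284 = 468]
  row B: (284, 0, 1)   [0·468 + 1·284 = 284]
  468 = 1·284 + 184   → row C = row A − 1·row B = (184, 1, −1)   [check: 1·468 − 1·284 = 184]
  284 = 1·184 + 100   → row D = row B − 1·row C = (100, −1, 2)   [check: −1·468 + 2·284 = 100]
  184 = 1·100 + 84   → row E = row C − 1·row D = (84, 2, −3)   [check: 2·468 − 3·284 = 84]
  100 = 1·84 + 16   → row F = row D − 1·row E = (16, −3, 5)   [check: −3·468 + 5·284 = 16]
  84 = 5·16 + 4   → row G = row E − 5·row F = (4, 17, −28)   [check: 17·468 − 28·284 = 4]
  16 = 4·4 + 0   → remainder 0, stop. gcd = 4 (last nonzero row G).
So gcd(468, 284) = 4, with Bézout identity 17·468 − 28·284 = 4. Containment (⊇): the Bézout identity exhibits 4 as an element of (468, 284), giving (4) ⊆ (468, 284). Containment (⊆): since 4 | 468 and 4 | 284 (468 = 4·117, 284 = 4·71), every Z-linear combination of 468 and 284 is divisible by 4, so (468, 284) ⊆ (4). Therefore (468, 284) = (4), d = 4.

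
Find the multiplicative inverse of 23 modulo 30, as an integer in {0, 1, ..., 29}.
Apply the extended Euclidean algorithm to (30, 23), tracking rows (r, s, t) with s·30 + t·23 = r. Each division r_prev = q·r_cur + r_new produces the new row as (previous row) − q·(current row):
  row A: (30, 1, 0)   [1·30 + 0·23 = 30]
  row B: (23, 0, 1)   [0·30 + 1·23 = 23]
  30 = 1·23 + 7   → row C = row A − 1·row B = (7, 1, −1)   [check: 1·30 − 1·23 = 7]
  23 = 3·7 + 2   → row D = row B − 3·row C = (2, −3, 4)   [check: −3·30 + 4·23 = 2]
  7 = 3·2 + 1   → row E = row C − 3·row D = (1, 10, −13)   [check: 10·30 − 13·23 = 1]
  2 = 2·1 + 0   → remainder 0, stop. gcd = 1 (last nonzero row E).
The gcd is 1, so 23 is invertible mod 30. The last nonzero row gives 10·30 − 13·23 = 1, so t = −13. So 23^(−1) ≡ −13 ≡ 17 (mod 30). Verify: 23 · 17 = 391 ≡ 1 (mod 30). ✓

Final answer: 23^(−1) ≡ 17 (mod 30)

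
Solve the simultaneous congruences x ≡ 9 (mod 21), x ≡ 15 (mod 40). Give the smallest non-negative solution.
x ≡ 135 (mod 840); the representative in [0, 840) is 135

The moduli 21, 40 are pairwise coprime, so by the CRT there is a unique solution mod 21·40 = 840.
Solve by successive substitution. Start with x ≡ 9 (mod 21).
  Combine with x ≡ 15 (mod 40): write x = 9 + 21·t and require 9 + 21·t ≡ 15 (mod 40), i.e. 21·t ≡ 15 − 9 ≡ 6 (mod 40). Since 21^(−1) ≡ 21 (mod 40), t ≡ 21·6 ≡ 6 (mod 40). So x ≡ 9 + 21·6 = 135 (mod 840).
Unique solution in [0, 840): x = 135.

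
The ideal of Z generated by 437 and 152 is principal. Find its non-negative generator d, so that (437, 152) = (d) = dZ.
(437, 152) = (19); d = 19

In the PID Z, (a, b) is generated by gcd(a, b). Compute gcd(437, 152) with the extended Euclidean algorithm, tracking rows (r, s, t) with s·437 + t·152 = r:
  row A: (437, 1, 0)   [1·437 + 0·152 = 437]
  row B: (152, 0, 1)   [0·437 + 1·152 = 152]
  437 = 2·152 + 133   → row C = row A − 2·row B = (133, 1, −2)   [check: 1·437 − 2·152 = 133]
  152 = 1·133 + 19   → row D = row B − 1·row C = (19, −1, 3)   [check: −1·437 + 3·152 = 19]
  133 = 7·19 + 0   → remainder 0, stop. gcd = 19 (last nonzero row D).
So gcd(437, 152) = 19, with Bézout identity −1·437 + 3·152 = 19. Containment (⊇): the Bézout identity exhibits 19 as an element of (437, 152), giving (19) ⊆ (437, 152). Containment (⊆): since 19 | 437 and 19 | 152 (437 = 19·23, 152 = 19·8), every Z-linear combination of 437 and 152 is divisible by 19, so (437, 152) ⊆ (19). Therefore (437, 152) = (19), d = 19.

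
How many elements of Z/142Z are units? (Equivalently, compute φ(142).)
Z/142Z has φ(142) = 70 units

An element a ∈ Z/142Z is a unit iff gcd(a, 142) = 1, so the number of units is φ(142). φ is multiplicative, with φ(p^e) = p^e − p^(e−1). Factorise 142 = 2 · 71. Then
  φ(142) = (2 − 1) · (71 − 1) = 1 · 70 = 70.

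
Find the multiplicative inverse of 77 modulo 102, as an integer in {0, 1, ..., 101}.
Apply the extended Euclidean algorithm to (102, 77), tracking rows (r, s, t) with s·102 + t·77 = r. Each division r_prev = q·r_cur + r_new produces the new row as (previous row) − q·(current row):
  row A: (102, 1, 0)   [1·102 + 0·77 = 102]
  row B: (77, 0, 1)   [0·102 + 1·77 = 77]
  102 = 1·77 + 25   → row C = row A − 1·row B = (25, 1, −1)   [check: 1·102 − 1·77 = 25]
  77 = 3·25 + 2   → row D = row B − 3·row C = (2, −3, 4)   [check: −3·102 + 4·77 = 2]
  25 = 12·2 + 1   → row E = row C − 12·row D = (1, 37, −49)   [check: 37·102 − 49·77 = 1]
  2 = 2·1 + 0   → remainder 0, stop. gcd = 1 (last nonzero row E).
The gcd is 1, so 77 is invertible mod 102. The last nonzero row gives 37·102 − 49·77 = 1, so t = −49. So 77^(−1) ≡ −49 ≡ 53 (mod 102). Verify: 77 · 53 = 4081 ≡ 1 (mod 102). ✓

Final answer: 77^(−1) ≡ 53 (mod 102)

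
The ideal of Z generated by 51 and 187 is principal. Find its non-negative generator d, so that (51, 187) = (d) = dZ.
(51, 187) = (17); d = 17

In the PID Z, (a, b) is generated by gcd(a, b). Compute gcd(187, 51) with the extended Euclidean algorithm, tracking rows (r, s, t) with s·187 + t·51 = r:
  row A: (187, 1, 0)   [1·187 + 0·51 = 187]
  row B: (51, 0, 1)   [0·187 + 1·51 = 51]
  187 = 3·51 + 34   → row C = row A − 3·row B = (34, 1, −3)   [check: 1·187 − 3·51 = 34]
  51 = 1·34 + 17   → row D = row B − 1·row C = (17, −1, 4)   [check: −1·187 + 4·51 = 17]
  34 = 2·17 + 0   → remainder 0, stop. gcd = 17 (last nonzero row D).
So gcd(51, 187) = 17, with Bézout identity −1·187 + 4·51 = 17. Containment (⊇): the Bézout identity exhibits 17 as an element of (51, 187), giving (17) ⊆ (51, 187). Containment (⊆): since 17 | 51 and 17 | 187 (51 = 17·3, 187 = 17·11), every Z-linear combination of 51 and 187 is divisible by 17, so (51, 187) ⊆ (17). Therefore (51, 187) = (17), d = 17.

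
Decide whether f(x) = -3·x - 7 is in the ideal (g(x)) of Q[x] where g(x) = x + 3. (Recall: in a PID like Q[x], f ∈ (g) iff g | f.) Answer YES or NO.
NO

In Q[x] the ideal (g) consists of all multiples of g, so f ∈ (g) iff g | f, i.e. iff the remainder of f on division by g is 0. Divide f by g (g is monic, so eliminate the leading term of the running remainder at each step):
  leading term -3·x: subtract (-3)·g(x) = -3·x - 9, leaving 2
The remainder r(x) = 2 ≠ 0 (and deg r < deg g), so g ∤ f, i.e. f ∉ (g).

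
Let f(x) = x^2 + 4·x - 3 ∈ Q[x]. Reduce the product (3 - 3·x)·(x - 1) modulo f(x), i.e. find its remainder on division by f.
First multiply in Q[x] without reducing: a · b = -3·x^2 + 6·x - 3. Now divide by f(x) = x^2 + 4·x - 3, eliminating the leading term at each step:
  leading term -3·x^2: subtract (-3)·f(x) = -3·x^2 - 12·x + 9, leaving 18·x - 12
The degree is now < 2, so this is the remainder. Hence a · b ≡ 18·x - 12 in Q[x]/(f).

Final answer: a · b ≡ 18·x - 12 (mod f(x))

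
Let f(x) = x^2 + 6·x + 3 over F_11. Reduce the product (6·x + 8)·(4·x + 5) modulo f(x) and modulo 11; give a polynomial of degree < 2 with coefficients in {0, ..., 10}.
a · b ≡ 6·x + 1 (mod f(x))

Multiply as integer polynomials: a · b = 24·x^2 + 62·x + 40. Reducing coefficients mod 11: a · b ≡ 2·x^2 + 7·x + 7. Now divide by f(x) = x^2 + 6·x + 3 in F_11[x], eliminating the leading term at each step:
  leading term 2·x^2: subtract (2)·f(x) = 2·x^2 + x + 6, leaving 6·x + 1 (coefficients mod 11)
The degree is now < 2, so this is the remainder. Hence a · b ≡ 6·x + 1 in F_11[x]/(f).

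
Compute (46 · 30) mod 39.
Reduce the factors first: 46 ≡ 7 (mod 39), so 46 · 30 ≡ 7 · 30 (mod 39). 7 · 30 = 210. Dividing by 39: 210 = 5·39 + 15. So (46 · 30) mod 39 = 15.

Final answer: 15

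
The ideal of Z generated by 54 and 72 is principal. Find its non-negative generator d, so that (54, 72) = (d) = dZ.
In the PID Z, (a, b) is generated by gcd(a, b). Compute gcd(72, 54) with the extended Euclidean algorithm, tracking rows (r, s, t) with s·72 + t·54 = r:
  row A: (72, 1, 0)   [1·72 + 0·54 = 72]
  row B: (54, 0, 1)   [0·72 + 1·54 = 54]
  72 = 1·54 + 18   → row C = row A − 1·row B = (18, 1, −1)   [check: 1·72 − 1·54 = 18]
  54 = 3·18 + 0   → remainder 0, stop. gcd = 18 (last nonzero row C).
So gcd(54, 72) = 18, with Bézout identity 1·72 − 1·54 = 18. Containment (⊇): the Bézout identity exhibits 18 as an element of (54, 72), giving (18) ⊆ (54, 72). Containment (⊆): since 18 | 54 and 18 | 72 (54 = 18·3, 72 = 18·4), every Z-linear combination of 54 and 72 is divisible by 18, so (54, 72) ⊆ (18). Therefore (54, 72) = (18), d = 18.

Final answer: (54, 72) = (18); d = 18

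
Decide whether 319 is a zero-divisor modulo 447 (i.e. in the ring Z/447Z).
NO

gcd(319, 447) = 1, so 319 is a unit in Z/447Z (it has a multiplicative inverse). A unit cannot be a zero-divisor: if 319·b ≡ 0 then multiplying both sides by 319^(−1) gives b ≡ 0. So 319 is not a zero-divisor.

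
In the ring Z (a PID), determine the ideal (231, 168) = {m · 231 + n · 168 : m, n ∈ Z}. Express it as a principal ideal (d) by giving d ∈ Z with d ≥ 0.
In the PID Z, (a, b) is generated by gcd(a, b). Compute gcd(231, 168) with the extended Euclidean algorithm, tracking rows (r, s, t) with s·231 + t·168 = r:
  row A: (231, 1, 0)   [1·231 + 0·168 = 231]
  row B: (168, 0, 1)   [0·231 + 1·168 = 168]
  231 = 1·168 + 63   → row C = row A − 1·row B = (63, 1, −1)   [check: 1·231 − 1·168 = 63]
  168 = 2·63 + 42   → row D = row B − 2·row C = (42, −2, 3)   [check: −2·231 + 3·168 = 42]
  63 = 1·42 + 21   → row E = row C − 1·row D = (21, 3, −4)   [check: 3·231 − 4·168 = 21]
  42 = 2·21 + 0   → remainder 0, stop. gcd = 21 (last nonzero row E).
So gcd(231, 168) = 21, with Bézout identity 3·231 − 4·168 = 21. Containment (⊇): the Bézout identity exhibits 21 as an element of (231, 168), giving (21) ⊆ (231, 168). Containment (⊆): since 21 | 231 and 21 | 168 (231 = 21·11, 168 = 21·8), every Z-linear combination of 231 and 168 is divisible by 21, so (231, 168) ⊆ (21). Therefore (231, 168) = (21), d = 21.

Final answer: (231, 168) = (21); d = 21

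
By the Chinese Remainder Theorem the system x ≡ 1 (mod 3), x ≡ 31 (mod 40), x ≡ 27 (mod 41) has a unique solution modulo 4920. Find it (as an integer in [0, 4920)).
The moduli 3, 40, 41 are pairwise coprime, so by the CRT there is a unique solution mod 3·40·41 = 4920.
Solve by successive substitution. Start with x ≡ 1 (mod 3).
  Combine with x ≡ 31 (mod 40): write x = 1 + 3·t and require 1 + 3·t ≡ 31 (mod 40), i.e. 3·t ≡ 31 − 1 ≡ 30 (mod 40). Since 3^(−1) ≡ 27 (mod 40), t ≡ 27·30 ≡ 10 (mod 40). So x ≡ 1 + 3·10 = 31 (mod 120).
  Combine with x ≡ 27 (mod 41): write x = 31 + 120·t and require 31 + 120·t ≡ 27 (mod 41), i.e. 120·t ≡ 27 − 31 ≡ 37 (mod 41). Since 120^(−1) ≡ 27 (mod 41) (120 ≡ 38 (mod 41)), t ≡ 27·37 ≡ 15 (mod 41). So x ≡ 31 + 120·15 = 1831 (mod 4920).
Unique solution in [0, 4920): x = 1831.

Final answer: x ≡ 1831 (mod 4920); the representative in [0, 4920) is 1831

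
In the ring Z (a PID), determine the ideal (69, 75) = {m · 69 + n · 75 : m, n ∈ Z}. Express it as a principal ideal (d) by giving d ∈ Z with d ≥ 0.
In the PID Z, (a, b) is generated by gcd(a, b). Compute gcd(75, 69) with the extended Euclidean algorithm, tracking rows (r, s, t) with s·75 + t·69 = r:
  row A: (75, 1, 0)   [1·75 + 0·69 = 75]
  row B: (69, 0, 1)   [0·75 + 1·69 = 69]
  75 = 1·69 + 6   → row C = row A − 1·row B = (6, 1, −1)   [check: 1·75 − 1·69 = 6]
  69 = 11·6 + 3   → row D = row B − 11·row C = (3, −11, 12)   [check: −11·75 + 12·69 = 3]
  6 = 2·3 + 0   → remainder 0, stop. gcd = 3 (last nonzero row D).
So gcd(69, 75) = 3, with Bézout identity −11·75 + 12·69 = 3. Containment (⊇): the Bézout identity exhibits 3 as an element of (69, 75), giving (3) ⊆ (69, 75). Containment (⊆): since 3 | 69 and 3 | 75 (69 = 3·23, 75 = 3·25), every Z-linear combination of 69 and 75 is divisible by 3, so (69, 75) ⊆ (3). Therefore (69, 75) = (3), d = 3.

Final answer: (69, 75) = (3); d = 3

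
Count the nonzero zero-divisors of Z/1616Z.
Z/1616Z has 815 nonzero zero-divisors

In Z/1616Z each nonzero element is either a unit (gcd with 1616 is 1) or a zero-divisor (gcd > 1). The number of units is φ(1616): factorise 1616 = 2^4 · 101, so φ(1616) = (2^4 − 2^3) · (101 − 1) = 8 · 100 = 800. The nonzero elements number 1616 − 1 = 1615. Hence the nonzero zero-divisors number 1615 − 800 = 815.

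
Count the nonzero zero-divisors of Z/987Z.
Z/987Z has 434 nonzero zero-divisors

In Z/987Z each nonzero element is either a unit (gcd with 987 is 1) or a zero-divisor (gcd > 1). The number of units is φ(987): factorise 987 = 3 · 7 · 47, so φ(987) = (3 − 1) · (7 − 1) · (47 − 1) = 2 · 6 · 46 = 552. The nonzero elements number 987 − 1 = 986. Hence the nonzero zero-divisors number 986 − 552 = 434.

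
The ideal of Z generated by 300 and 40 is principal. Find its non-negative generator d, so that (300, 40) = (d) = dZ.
(300, 40) = (20); d = 20

In the PID Z, (a, b) is generated by gcd(a, b). Compute gcd(300, 40) with the extended Euclidean algorithm, tracking rows (r, s, t) with s·300 + t·40 = r:
  row A: (300, 1, 0)   [1·300 + 0·40 = 300]
  row B: (40, 0, 1)   [0·300 + 1·40 = 40]
  300 = 7·40 + 20   → row C = row A − 7·row B = (20, 1, −7)   [check: 1·300 − 7·40 = 20]
  40 = 2·20 + 0   → remainder 0, stop. gcd = 20 (last nonzero row C).
So gcd(300, 40) = 20, with Bézout identity 1·300 − 7·40 = 20. Containment (⊇): the Bézout identity exhibits 20 as an element of (300, 40), giving (20) ⊆ (300, 40). Containment (⊆): since 20 | 300 and 20 | 40 (300 = 20·15, 40 = 20·2), every Z-linear combination of 300 and 40 is divisible by 20, so (300, 40) ⊆ (20). Therefore (300, 40) = (20), d = 20.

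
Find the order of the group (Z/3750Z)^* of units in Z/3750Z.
|(Z/3750Z)^*| = 1000

(Z/3750Z)^* consists of the classes a with gcd(a, 3750) = 1, so its order is φ(3750). φ is multiplicative, with φ(p^e) = p^e − p^(e−1). Factorise 3750 = 2 · 3 · 5^4. Then
  φ(3750) = (2 − 1) · (3 − 1) · (5^4 − 5^3) = 1 · 2 · 500 = 1000.
Thus |(Z/3750Z)^*| = 1000.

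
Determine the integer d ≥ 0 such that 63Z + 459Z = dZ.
In the PID Z, (a, b) is generated by gcd(a, b). Compute gcd(459, 63) with the extended Euclidean algorithm, tracking rows (r, s, t) with s·459 + t·63 = r:
  row A: (459, 1, 0)   [1·459 + 0·63 = 459]
  row B: (63, 0, 1)   [0·459 + 1·63 = 63]
  459 = 7·63 + 18   → row C = row A − 7·row B = (18, 1, −7)   [check: 1·459 − 7·63 = 18]
  63 = 3·18 + 9   → row D = row B − 3·row C = (9, −3, 22)   [check: −3·459 + 22·63 = 9]
  18 = 2·9 + 0   → remainder 0, stop. gcd = 9 (last nonzero row D).
So gcd(63, 459) = 9, with Bézout identity −3·459 + 22·63 = 9. Containment (⊇): the Bézout identity exhibits 9 as an element of (63, 459), giving (9) ⊆ (63, 459). Containment (⊆): since 9 | 63 and 9 | 459 (63 = 9·7, 459 = 9·51), every Z-linear combination of 63 and 459 is divisible by 9, so (63, 459) ⊆ (9). Therefore (63, 459) = (9), d = 9.

Final answer: (63, 459) = (9); d = 9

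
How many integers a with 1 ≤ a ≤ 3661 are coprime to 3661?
The number of a ∈ {1, ..., 3661} with gcd(a, 3661) = 1 is by definition Euler's totient φ(3661). φ is multiplicative, with φ(p^e) = p^e − p^(e−1). Factorise 3661 = 7 · 523. Then
  φ(3661) = (7 − 1) · (523 − 1) = 6 · 522 = 3132.
So there are 3132 such integers.

Final answer: 3132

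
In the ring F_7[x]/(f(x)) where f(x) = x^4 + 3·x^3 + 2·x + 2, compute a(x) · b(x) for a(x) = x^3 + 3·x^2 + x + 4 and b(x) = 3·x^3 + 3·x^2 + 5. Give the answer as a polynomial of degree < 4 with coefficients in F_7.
a · b ≡ 5·x^3 + x^2 (mod f(x))

Multiply as integer polynomials: a · b = 3·x^6 + 12·x^5 + 12·x^4 + 20·x^3 + 27·x^2 + 5·x + 20. Reducing coefficients mod 7: a · b ≡ 3·x^6 + 5·x^5 + 5·x^4 + 6·x^3 + 6·x^2 + 5·x + 6. Now divide by f(x) = x^4 + 3·x^3 + 2·x + 2 in F_7[x], eliminating the leading term at each step:
  leading term 3·x^6: subtract (3·x^2)·f(x) = 3·x^6 + 2·x^5 + 6·x^3 + 6·x^2, leaving 3·x^5 + 5·x^4 + 5·x + 6 (coefficients mod 7)
  leading term 3·x^5: subtract (3·x)·f(x) = 3·x^5 + 2·x^4 + 6·x^2 + 6·x, leaving 3·x^4 + x^2 + 6·x + 6 (coefficients mod 7)
  leading term 3·x^4: subtract (3)·f(x) = 3·x^4 + 2·x^3 + 6·x + 6, leaving 5·x^3 + x^2 (coefficients mod 7)
The degree is now < 4, so this is the remainder. Hence a · b ≡ 5·x^3 + x^2 in F_7[x]/(f).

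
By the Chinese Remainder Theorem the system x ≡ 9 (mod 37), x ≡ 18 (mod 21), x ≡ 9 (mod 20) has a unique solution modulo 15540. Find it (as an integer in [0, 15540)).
The moduli 37, 21, 20 are pairwise coprime, so by the CRT there is a unique solution mod 37·21·20 = 15540.
Solve by successive substitution. Start with x ≡ 9 (mod 37).
  Combine with x ≡ 18 (mod 21): write x = 9 + 37·t and require 9 + 37·t ≡ 18 (mod 21), i.e. 37·t ≡ 18 − 9 ≡ 9 (mod 21). Since 37^(−1) ≡ 4 (mod 21) (37 ≡ 16 (mod 21)), t ≡ 4·9 ≡ 15 (mod 21). So x ≡ 9 + 37·15 = 564 (mod 777).
  Combine with x ≡ 9 (mod 20): write x = 564 + 777·t and require 564 + 777·t ≡ 9 (mod 20), i.e. 777·t ≡ 9 − 564 ≡ 5 (mod 20). Since 777^(−1) ≡ 13 (mod 20) (777 ≡ 17 (mod 20)), t ≡ 13·5 ≡ 5 (mod 20). So x ≡ 564 + 777·5 = 4449 (mod 15540).
Unique solution in [0, 15540): x = 4449.

Final answer: x ≡ 4449 (mod 15540); the representative in [0, 15540) is 4449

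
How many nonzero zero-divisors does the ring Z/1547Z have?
In Z/1547Z each nonzero element is either a unit (gcd with 1547 is 1) or a zero-divisor (gcd > 1). The number of units is φ(1547): factorise 1547 = 7 · 13 · 17, so φ(1547) = (7 − 1) · (13 − 1) · (17 − 1) = 6 · 12 · 16 = 1152. The nonzero elements number 1547 − 1 = 1546. Hence the nonzero zero-divisors number 1546 − 1152 = 394.

Final answer: Z/1547Z has 394 nonzero zero-divisors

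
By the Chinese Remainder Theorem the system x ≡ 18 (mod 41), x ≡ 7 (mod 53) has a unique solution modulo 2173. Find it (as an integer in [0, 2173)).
The moduli 41, 53 are pairwise coprime, so by the CRT there is a unique solution mod 41·53 = 2173.
Solve by successive substitution. Start with x ≡ 18 (mod 41).
  Combine with x ≡ 7 (mod 53): write x = 18 + 41·t and require 18 + 41·t ≡ 7 (mod 53), i.e. 41·t ≡ 7 − 18 ≡ 42 (mod 53). Since 41^(−1) ≡ 22 (mod 53), t ≡ 22·42 ≡ 23 (mod 53). So x ≡ 18 + 41·23 = 961 (mod 2173).
Unique solution in [0, 2173): x = 961.

Final answer: x ≡ 961 (mod 2173); the representative in [0, 2173) is 961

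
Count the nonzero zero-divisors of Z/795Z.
Z/795Z has 378 nonzero zero-divisors

In Z/795Z each nonzero element is either a unit (gcd with 795 is 1) or a zero-divisor (gcd > 1). The number of units is φ(795): factorise 795 = 3 · 5 · 53, so φ(795) = (3 − 1) · (5 − 1) · (53 − 1) = 2 · 4 · 52 = 416. The nonzero elements number 795 − 1 = 794. Hence the nonzero zero-divisors number 794 − 416 = 378.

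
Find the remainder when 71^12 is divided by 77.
Use repeated squaring. Binary(12) = 1100. Walk through the bits of the exponent 12 left-to-right: at each bit after the leading one, square the running value, then multiply by 71 if the bit is 1 (always reducing mod 77):
  bit 1 = 1 (leading): start with 71.
  bit 2 = 1: square 71^2 = 5041 ≡ 36; bit is 1, so multiply 36·71 = 2556 ≡ 15 (mod 77).
  bit 3 = 0: square 15^2 = 225 ≡ 71 (mod 77).
  bit 4 = 0: square 71^2 = 5041 ≡ 36 (mod 77).
Final value: 71^12 ≡ 36 (mod 77).

Final answer: 36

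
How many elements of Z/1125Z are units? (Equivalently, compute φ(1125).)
Z/1125Z has φ(1125) = 600 units

An element a ∈ Z/1125Z is a unit iff gcd(a, 1125) = 1, so the number of units is φ(1125). φ is multiplicative, with φ(p^e) = p^e − p^(e−1). Factorise 1125 = 3^2 · 5^3. Then
  φ(1125) = (3^2 − 3^1) · (5^3 − 5^2) = 6 · 100 = 600.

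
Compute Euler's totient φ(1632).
φ is multiplicative, with φ(p^e) = p^e − p^(e−1). Factorise 1632 = 2^5 · 3 · 17. Then
  φ(1632) = (2^5 − 2^4) · (3 − 1) · (17 − 1) = 16 · 2 · 16 = 512.

Final answer: φ(1632) = 512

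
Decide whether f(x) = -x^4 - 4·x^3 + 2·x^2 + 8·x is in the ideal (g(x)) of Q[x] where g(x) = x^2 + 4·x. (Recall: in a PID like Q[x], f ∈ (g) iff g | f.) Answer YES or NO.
In Q[x] the ideal (g) consists of all multiples of g, so f ∈ (g) iff g | f, i.e. iff the remainder of f on division by g is 0. Divide f by g (g is monic, so eliminate the leading term of the running remainder at each step):
  leading term -x^4: subtract (-x^2)·g(x) = -x^4 - 4·x^3, leaving 2·x^2 + 8·x
  leading term 2·x^2: subtract (2)·g(x) = 2·x^2 + 8·x, leaving 0
The remainder is 0, so f(x) = g(x) · h(x) with h(x) = 2 - x^2. Hence g | f, i.e. f ∈ (g).

Final answer: YES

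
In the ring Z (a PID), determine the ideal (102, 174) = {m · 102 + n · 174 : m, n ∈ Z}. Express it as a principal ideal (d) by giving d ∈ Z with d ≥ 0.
(102, 174) = (6); d = 6

In the PID Z, (a, b) is generated by gcd(a, b). Compute gcd(174, 102) with the extended Euclidean algorithm, tracking rows (r, s, t) with s·174 + t·102 = r:
  row A: (174, 1, 0)   [1·174 + 0·102 = 174]
  row B: (102, 0, 1)   [0·174 + 1·102 = 102]
  174 = 1·102 + 72   → row C = row A − 1·row B = (72, 1, −1)   [check: 1·174 − 1·102 = 72]
  102 = 1·72 + 30   → row D = row B − 1·row C = (30, −1, 2)   [check: −1·174 + 2·102 = 30]
  72 = 2·30 + 12   → row E = row C − 2·row D = (12, 3, −5)   [check: 3·174 − 5·102 = 12]
  30 = 2·12 + 6   → row F = row D − 2·row E = (6, −7, 12)   [check: −7·174 + 12·102 = 6]
  12 = 2·6 + 0   → remainder 0, stop. gcd = 6 (last nonzero row F).
So gcd(102, 174) = 6, with Bézout identity −7·174 + 12·102 = 6. Containment (⊇): the Bézout identity exhibits 6 as an element of (102, 174), giving (6) ⊆ (102, 174). Containment (⊆): since 6 | 102 and 6 | 174 (102 = 6·17, 174 = 6·29), every Z-linear combination of 102 and 174 is divisible by 6, so (102, 174) ⊆ (6). Therefore (102, 174) = (6), d = 6.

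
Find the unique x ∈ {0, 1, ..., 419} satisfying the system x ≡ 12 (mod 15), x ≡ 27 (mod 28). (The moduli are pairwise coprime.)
x ≡ 27 (mod 420); the representative in [0, 420) is 27

The moduli 15, 28 are pairwise coprime, so by the CRT there is a unique solution mod 15·28 = 420.
Solve by successive substitution. Start with x ≡ 12 (mod 15).
  Combine with x ≡ 27 (mod 28): write x = 12 + 15·t and require 12 + 15·t ≡ 27 (mod 28), i.e. 15·t ≡ 27 − 12 ≡ 15 (mod 28). Since 15^(−1) ≡ 15 (mod 28), t ≡ 15·15 ≡ 1 (mod 28). So x ≡ 12 + 15·1 = 27 (mod 420).
Unique solution in [0, 420): x = 27.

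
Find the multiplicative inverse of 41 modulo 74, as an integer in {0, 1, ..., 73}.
41^(−1) ≡ 65 (mod 74)

Apply the extended Euclidean algorithm to (74, 41), tracking rows (r, s, t) with s·74 + t·41 = r. Each division r_prev = q·r_cur + r_new produces the new row as (previous row) − q·(current row):
  row A: (74, 1, 0)   [1·74 + 0·41 = 74]
  row B: (41, 0, 1)   [0·74 + 1·41 = 41]
  74 = 1·41 + 33   → row C = row A − 1·row B = (33, 1, −1)   [check: 1·74 − 1·41 = 33]
  41 = 1·33 + 8   → row D = row B − 1·row C = (8, −1, 2)   [check: −1·74 + 2·41 = 8]
  33 = 4·8 + 1   → row E = row C − 4·row D = (1, 5, −9)   [check: 5·74 − 9·41 = 1]
  8 = 8·1 + 0   → remainder 0, stop. gcd = 1 (last nonzero row E).
The gcd is 1, so 41 is invertible mod 74. The last nonzero row gives 5·74 − 9·41 = 1, so t = −9. So 41^(−1) ≡ −9 ≡ 65 (mod 74). Verify: 41 · 65 = 2665 ≡ 1 (mod 74). ✓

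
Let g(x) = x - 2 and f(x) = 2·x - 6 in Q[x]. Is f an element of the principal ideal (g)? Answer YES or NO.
In Q[x] the ideal (g) consists of all multiples of g, so f ∈ (g) iff g | f, i.e. iff the remainder of f on division by g is 0. Divide f by g (g is monic, so eliminate the leading term of the running remainder at each step):
  leading term 2·x: subtract (2)·g(x) = 2·x - 4, leaving -2
The remainder r(x) = -2 ≠ 0 (and deg r < deg g), so g ∤ f, i.e. f ∉ (g).

Final answer: NO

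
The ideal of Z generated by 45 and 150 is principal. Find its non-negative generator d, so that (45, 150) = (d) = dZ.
(45, 150) = (15); d = 15

In the PID Z, (a, b) is generated by gcd(a, b). Compute gcd(150, 45) with the extended Euclidean algorithm, tracking rows (r, s, t) with s·150 + t·45 = r:
  row A: (150, 1, 0)   [1·150 + 0·45 = 150]
  row B: (45, 0, 1)   [0·150 + 1·45 = 45]
  150 = 3·45 + 15   → row C = row A − 3·row B = (15, 1, −3)   [check: 1·150 − 3·45 = 15]
  45 = 3·15 + 0   → remainder 0, stop. gcd = 15 (last nonzero row C).
So gcd(45, 150) = 15, with Bézout identity 1·150 − 3·45 = 15. Containment (⊇): the Bézout identity exhibits 15 as an element of (45, 150), giving (15) ⊆ (45, 150). Containment (⊆): since 15 | 45 and 15 | 150 (45 = 15·3, 150 = 15·10), every Z-linear combination of 45 and 150 is divisible by 15, so (45, 150) ⊆ (15). Therefore (45, 150) = (15), d = 15.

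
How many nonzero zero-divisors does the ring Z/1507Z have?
Z/1507Z has 146 nonzero zero-divisors

In Z/1507Z each nonzero element is either a unit (gcd with 1507 is 1) or a zero-divisor (gcd > 1). The number of units is φ(1507): factorise 1507 = 11 · 137, so φ(1507) = (11 − 1) · (137 − 1) = 10 · 136 = 1360. The nonzero elements number 1507 − 1 = 1506. Hence the nonzero zero-divisors number 1506 − 1360 = 146.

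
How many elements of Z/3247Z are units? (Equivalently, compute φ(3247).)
An element a ∈ Z/3247Z is a unit iff gcd(a, 3247) = 1, so the number of units is φ(3247). φ is multiplicative, with φ(p^e) = p^e − p^(e−1). Factorise 3247 = 17 · 191. Then
  φ(3247) = (17 − 1) · (191 − 1) = 16 · 190 = 3040.

Final answer: Z/3247Z has φ(3247) = 3040 units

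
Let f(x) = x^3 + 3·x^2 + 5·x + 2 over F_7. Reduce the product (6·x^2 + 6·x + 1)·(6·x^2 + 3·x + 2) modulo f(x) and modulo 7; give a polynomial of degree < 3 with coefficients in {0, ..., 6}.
Multiply as integer polynomials: a · b = 36·x^4 + 54·x^3 + 36·x^2 + 15·x + 2. Reducing coefficients mod 7: a · b ≡ x^4 + 5·x^3 + x^2 + x + 2. Now divide by f(x) = x^3 + 3·x^2 + 5·x + 2 in F_7[x], eliminating the leading term at each step:
  leading term x^4: subtract (x)·f(x) = x^4 + 3·x^3 + 5·x^2 + 2·x, leaving 2·x^3 + 3·x^2 + 6·x + 2 (coefficients mod 7)
  leading term 2·x^3: subtract (2)·f(x) = 2·x^3 + 6·x^2 + 3·x + 4, leaving 4·x^2 + 3·x + 5 (coefficients mod 7)
The degree is now < 3, so this is the remainder. Hence a · b ≡ 4·x^2 + 3·x + 5 in F_7[x]/(f).

Final answer: a · b ≡ 4·x^2 + 3·x + 5 (mod f(x))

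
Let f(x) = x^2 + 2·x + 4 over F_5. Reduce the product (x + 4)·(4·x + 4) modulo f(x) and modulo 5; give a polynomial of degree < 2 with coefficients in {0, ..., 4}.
a · b ≡ 2·x (mod f(x))

Multiply as integer polynomials: a · b = 4·x^2 + 20·x + 16. Reducing coefficients mod 5: a · b ≡ 4·x^2 + 1. Now divide by f(x) = x^2 + 2·x + 4 in F_5[x], eliminating the leading term at each step:
  leading term 4·x^2: subtract (4)·f(x) = 4·x^2 + 3·x + 1, leaving 2·x (coefficients mod 5)
The degree is now < 2, so this is the remainder. Hence a · b ≡ 2·x in F_5[x]/(f).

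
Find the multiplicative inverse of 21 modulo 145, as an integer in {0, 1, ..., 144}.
Apply the extended Euclidean algorithm to (145, 21), tracking rows (r, s, t) with s·145 + t·21 = r. Each division r_prev = q·r_cur + r_new produces the new row as (previous row) − q·(current row):
  row A: (145, 1, 0)   [1·145 + 0·21 = 145]
  row B: (21, 0, 1)   [0·145 + 1·21 = 21]
  145 = 6·21 + 19   → row C = row A − 6·row B = (19, 1, −6)   [check: 1·145 − 6·21 = 19]
  21 = 1·19 + 2   → row D = row B − 1·row C = (2, −1, 7)   [check: −1·145 + 7·21 = 2]
  19 = 9·2 + 1   → row E = row C − 9·row D = (1, 10, −69)   [check: 10·145 − 69·21 = 1]
  2 = 2·1 + 0   → remainder 0, stop. gcd = 1 (last nonzero row E).
The gcd is 1, so 21 is invertible mod 145. The last nonzero row gives 10·145 − 69·21 = 1, so t = −69. So 21^(−1) ≡ −69 ≡ 76 (mod 145). Verify: 21 · 76 = 1596 ≡ 1 (mod 145). ✓

Final answer: 21^(−1) ≡ 76 (mod 145)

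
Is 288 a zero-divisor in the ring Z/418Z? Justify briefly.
gcd(288, 418) = 2 > 1, so 288 is not a unit in Z/418Z. In Z/nZ every nonzero non-unit is a zero-divisor: explicitly, take b = 418/gcd = 209 ≠ 0 (mod 418); then 288·209 = 60192 = 144·418, i.e. 288·209 ≡ 0 (mod 418). So 288 is a zero-divisor.

Final answer: YES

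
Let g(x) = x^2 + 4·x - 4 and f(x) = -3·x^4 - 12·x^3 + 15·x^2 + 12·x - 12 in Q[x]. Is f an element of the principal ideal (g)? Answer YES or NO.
In Q[x] the ideal (g) consists of all multiples of g, so f ∈ (g) iff g | f, i.e. iff the remainder of f on division by g is 0. Divide f by g (g is monic, so eliminate the leading term of the running remainder at each step):
  leading term -3·x^4: subtract (-3·x^2)·g(x) = -3·x^4 - 12·x^3 + 12·x^2, leaving 3·x^2 + 12·x - 12
  leading term 3·x^2: subtract (3)·g(x) = 3·x^2 + 12·x - 12, leaving 0
The remainder is 0, so f(x) = g(x) · h(x) with h(x) = 3 - 3·x^2. Hence g | f, i.e. f ∈ (g).

Final answer: YES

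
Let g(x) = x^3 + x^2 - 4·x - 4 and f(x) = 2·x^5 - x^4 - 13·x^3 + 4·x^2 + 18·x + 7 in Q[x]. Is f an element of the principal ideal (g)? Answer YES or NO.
NO

In Q[x] the ideal (g) consists of all multiples of g, so f ∈ (g) iff g | f, i.e. iff the remainder of f on division by g is 0. Divide f by g (g is monic, so eliminate the leading term of the running remainder at each step):
  leading term 2·x^5: subtract (2·x^2)·g(x) = 2·x^5 + 2·x^4 - 8·x^3 - 8·x^2, leaving -3·x^4 - 5·x^3 + 12·x^2 + 18·x + 7
  leading term -3·x^4: subtract (-3·x)·g(x) = -3·x^4 - 3·x^3 + 12·x^2 + 12·x, leaving -2·x^3 + 6·x + 7
  leading term -2·x^3: subtract (-2)·g(x) = -2·x^3 - 2·x^2 + 8·x + 8, leaving 2·x^2 - 2·x - 1
The remainder r(x) = 2·x^2 - 2·x - 1 ≠ 0 (and deg r < deg g), so g ∤ f, i.e. f ∉ (g).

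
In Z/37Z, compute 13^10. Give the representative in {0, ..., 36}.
4

Use repeated squaring. Binary(10) = 1010. Walk through the bits of the exponent 10 left-to-right: at each bit after the leading one, square the running value, then multiply by 13 if the bit is 1 (always reducing mod 37):
  bit 1 = 1 (leading): start with 13.
  bit 2 = 0: square 13^2 = 169 ≡ 21 (mod 37).
  bit 3 = 1: square 21^2 = 441 ≡ 34; bit is 1, so multiply 34·13 = 442 ≡ 35 (mod 37).
  bit 4 = 0: square 35^2 = 1225 ≡ 4 (mod 37).
Final value: 13^10 ≡ 4 (mod 37).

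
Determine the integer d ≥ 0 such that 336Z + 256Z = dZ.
(336, 256) = (16); d = 16

In the PID Z, (a, b) is generated by gcd(a, b). Compute gcd(336, 256) with the extended Euclidean algorithm, tracking rows (r, s, t) with s·336 + t·256 = r:
  row A: (336, 1, 0)   [1·336 + 0·256 = 336]
  row B: (256, 0, 1)   [0·336 + 1·256 = 256]
  336 = 1·256 + 80   → row C = row A − 1·row B = (80, 1, −1)   [check: 1·336 − 1·256 = 80]
  256 = 3·80 + 16   → row D = row B − 3·row C = (16, −3, 4)   [check: −3·336 + 4·256 = 16]
  80 = 5·16 + 0   → remainder 0, stop. gcd = 16 (last nonzero row D).
So gcd(336, 256) = 16, with Bézout identity −3·336 + 4·256 = 16. Containment (⊇): the Bézout identity exhibits 16 as an element of (336, 256), giving (16) ⊆ (336, 256). Containment (⊆): since 16 | 336 and 16 | 256 (336 = 16·21, 256 = 16·16), every Z-linear combination of 336 and 256 is divisible by 16, so (336, 256) ⊆ (16). Therefore (336, 256) = (16), d = 16.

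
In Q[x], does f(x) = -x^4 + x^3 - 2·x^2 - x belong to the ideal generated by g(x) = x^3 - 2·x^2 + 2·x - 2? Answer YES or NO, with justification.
In Q[x] the ideal (g) consists of all multiples of g, so f ∈ (g) iff g | f, i.e. iff the remainder of f on division by g is 0. Divide f by g (g is monic, so eliminate the leading term of the running remainder at each step):
  leading term -x^4: subtract (-x)·g(x) = -x^4 + 2·x^3 - 2·x^2 + 2·x, leaving -x^3 - 3·x
  leading term -x^3: subtract (-1)·g(x) = -x^3 + 2·x^2 - 2·x + 2, leaving -2·x^2 - x - 2
The remainder r(x) = -2·x^2 - x - 2 ≠ 0 (and deg r < deg g), so g ∤ f, i.e. f ∉ (g).

Final answer: NO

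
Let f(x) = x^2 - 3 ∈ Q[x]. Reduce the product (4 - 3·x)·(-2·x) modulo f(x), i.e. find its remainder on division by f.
a · b ≡ 18 - 8·x (mod f(x))

First multiply in Q[x] without reducing: a · b = 6·x^2 - 8·x. Now divide by f(x) = x^2 - 3, eliminating the leading term at each step:
  leading term 6·x^2: subtract (6)·f(x) = 6·x^2 - 18, leaving 18 - 8·x
The degree is now < 2, so this is the remainder. Hence a · b ≡ 18 - 8·x in Q[x]/(f).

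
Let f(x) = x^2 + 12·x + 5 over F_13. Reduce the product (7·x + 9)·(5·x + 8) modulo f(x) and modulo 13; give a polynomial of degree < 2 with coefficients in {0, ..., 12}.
a · b ≡ 6·x + 1 (mod f(x))

Multiply as integer polynomials: a · b = 35·x^2 + 101·x + 72. Reducing coefficients mod 13: a · b ≡ 9·x^2 + 10·x + 7. Now divide by f(x) = x^2 + 12·x + 5 in F_13[x], eliminating the leading term at each step:
  leading term 9·x^2: subtract (9)·f(x) = 9·x^2 + 4·x + 6, leaving 6·x + 1 (coefficients mod 13)
The degree is now < 2, so this is the remainder. Hence a · b ≡ 6·x + 1 in F_13[x]/(f).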